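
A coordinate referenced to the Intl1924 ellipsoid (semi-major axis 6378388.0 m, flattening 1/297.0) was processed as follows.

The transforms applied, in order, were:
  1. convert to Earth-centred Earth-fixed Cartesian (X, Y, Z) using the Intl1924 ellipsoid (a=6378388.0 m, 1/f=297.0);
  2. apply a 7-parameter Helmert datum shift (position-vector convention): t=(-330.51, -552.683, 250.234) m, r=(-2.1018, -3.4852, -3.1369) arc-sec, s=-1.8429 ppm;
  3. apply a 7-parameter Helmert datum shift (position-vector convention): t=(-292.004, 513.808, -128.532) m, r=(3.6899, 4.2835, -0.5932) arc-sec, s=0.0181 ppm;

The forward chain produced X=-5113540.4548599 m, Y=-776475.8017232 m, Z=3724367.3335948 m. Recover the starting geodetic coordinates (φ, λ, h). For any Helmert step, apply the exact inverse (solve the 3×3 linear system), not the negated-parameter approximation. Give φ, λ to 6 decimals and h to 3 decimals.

φ=35.942544°, λ=-171.364458°, h=1955.501 m

start: X=-5113540.4549, Y=-776475.8017, Z=3724367.3336 m
→ Helmert⁻¹: X=-5113323.4686, Y=-776937.6748, Z=3724403.5086
→ Helmert⁻¹: X=-5112927.6447, Y=-776502.1299, Z=3724238.6172
→ geod (Bowring, a=6378388.000): φ=35.94254400°, λ=-171.36445800°, h=1955.5010 m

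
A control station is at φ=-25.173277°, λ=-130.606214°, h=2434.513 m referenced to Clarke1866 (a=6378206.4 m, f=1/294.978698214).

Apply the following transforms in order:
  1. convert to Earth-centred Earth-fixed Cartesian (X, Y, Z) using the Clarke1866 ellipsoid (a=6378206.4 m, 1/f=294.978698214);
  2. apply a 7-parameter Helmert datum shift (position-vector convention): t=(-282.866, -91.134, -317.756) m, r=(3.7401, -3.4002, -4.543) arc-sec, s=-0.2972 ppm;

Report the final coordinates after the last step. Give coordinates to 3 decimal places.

X=-3761100.800 m, Y=-4386757.154 m, Z=-2697798.272 m

start: φ=-25.173277°, λ=-130.606214°, h=2434.513 m
→ ECEF (a=6378206.400, f=1/294.978698214): X=-3760766.8970, Y=-4386799.0641, Z=-2697339.7791
→ Helmert 7p (PV): X=-3761100.8003, Y=-4386757.1536, Z=-2697798.2720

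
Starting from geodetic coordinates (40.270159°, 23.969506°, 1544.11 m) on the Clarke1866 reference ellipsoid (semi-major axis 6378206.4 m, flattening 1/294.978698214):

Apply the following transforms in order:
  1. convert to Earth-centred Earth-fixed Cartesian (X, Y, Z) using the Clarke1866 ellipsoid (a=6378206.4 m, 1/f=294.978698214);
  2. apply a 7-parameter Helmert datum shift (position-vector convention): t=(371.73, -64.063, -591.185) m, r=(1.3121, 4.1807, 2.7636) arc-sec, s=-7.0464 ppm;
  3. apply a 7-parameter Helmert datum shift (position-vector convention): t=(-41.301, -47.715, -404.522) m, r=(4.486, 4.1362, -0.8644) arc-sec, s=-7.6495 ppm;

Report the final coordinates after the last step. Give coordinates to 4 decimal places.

X=4454706.9938 m, Y=1980124.7759 m, Z=4100539.5503 m

start: φ=40.270159°, λ=23.969506°, h=1544.110 m
→ ECEF (a=6378206.400, f=1/294.978698214): X=4454294.8898, Y=1980339.9283, Z=4101719.4748
→ Helmert 7p (PV): X=4454691.8356, Y=1980295.4988, Z=4101021.7031
→ Helmert 7p (PV): X=4454706.9938, Y=1980124.7759, Z=4100539.5503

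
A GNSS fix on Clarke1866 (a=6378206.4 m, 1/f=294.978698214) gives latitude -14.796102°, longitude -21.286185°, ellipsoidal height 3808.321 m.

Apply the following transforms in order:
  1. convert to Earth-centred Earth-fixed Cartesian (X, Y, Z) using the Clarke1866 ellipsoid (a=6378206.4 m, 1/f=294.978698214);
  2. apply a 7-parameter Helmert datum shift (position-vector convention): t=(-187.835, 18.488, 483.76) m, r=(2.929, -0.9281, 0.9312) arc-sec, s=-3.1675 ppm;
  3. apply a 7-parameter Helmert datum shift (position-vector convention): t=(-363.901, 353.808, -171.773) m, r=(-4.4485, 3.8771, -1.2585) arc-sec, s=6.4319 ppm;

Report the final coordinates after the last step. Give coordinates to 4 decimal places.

X=5750149.3993 m, Y=-2240166.6108 m, Z=-1618929.7824 m

start: φ=-14.796102°, λ=-21.286185°, h=3808.321 m
→ ECEF (a=6378206.400, f=1/294.978698214): X=5750709.0595, Y=-2240510.5511, Z=-1619170.7749
→ Helmert 7p (PV): X=5750520.4096, Y=-2240436.0119, Z=-1618687.8262
→ Helmert 7p (PV): X=5750149.3993, Y=-2240166.6108, Z=-1618929.7824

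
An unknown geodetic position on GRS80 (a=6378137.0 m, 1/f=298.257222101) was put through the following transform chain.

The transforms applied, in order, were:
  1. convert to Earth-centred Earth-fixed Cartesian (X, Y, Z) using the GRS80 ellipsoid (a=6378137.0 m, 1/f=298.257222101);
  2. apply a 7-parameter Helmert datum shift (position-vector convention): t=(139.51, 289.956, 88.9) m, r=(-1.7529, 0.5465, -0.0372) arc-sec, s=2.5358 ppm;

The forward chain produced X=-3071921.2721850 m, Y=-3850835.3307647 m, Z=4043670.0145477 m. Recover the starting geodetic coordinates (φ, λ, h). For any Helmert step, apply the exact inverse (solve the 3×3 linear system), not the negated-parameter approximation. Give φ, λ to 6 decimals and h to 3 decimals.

start: X=-3071921.2722, Y=-3850835.3308, Z=4043670.0145 m
→ Helmert⁻¹: X=-3072063.0109, Y=-3851150.4383, Z=4043529.9932
→ geod (Bowring, a=6378137.000): φ=39.56776200°, λ=-128.57936700°, h=3805.5900 m

φ=39.567762°, λ=-128.579367°, h=3805.590 m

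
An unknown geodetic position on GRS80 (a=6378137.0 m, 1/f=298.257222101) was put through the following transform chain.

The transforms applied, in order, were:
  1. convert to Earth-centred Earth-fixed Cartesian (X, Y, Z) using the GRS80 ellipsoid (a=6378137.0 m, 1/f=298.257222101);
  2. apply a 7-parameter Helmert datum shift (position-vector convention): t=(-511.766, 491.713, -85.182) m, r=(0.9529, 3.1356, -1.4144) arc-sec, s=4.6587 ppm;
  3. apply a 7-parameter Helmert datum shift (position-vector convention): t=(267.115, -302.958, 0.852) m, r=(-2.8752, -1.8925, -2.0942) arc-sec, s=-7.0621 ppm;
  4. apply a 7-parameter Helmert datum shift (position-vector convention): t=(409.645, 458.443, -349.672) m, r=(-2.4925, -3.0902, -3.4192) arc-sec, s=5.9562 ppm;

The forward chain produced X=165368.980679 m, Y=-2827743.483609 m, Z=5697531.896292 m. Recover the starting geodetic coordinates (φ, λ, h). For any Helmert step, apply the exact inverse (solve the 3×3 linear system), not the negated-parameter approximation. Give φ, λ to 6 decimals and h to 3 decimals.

start: X=165368.9807, Y=-2827743.4836, Z=5697531.8963 m
→ Helmert⁻¹: X=165090.5993, Y=-2828251.1969, Z=5697810.9809
→ Helmert⁻¹: X=164905.6394, Y=-2828045.9599, Z=5697809.4335
→ Helmert⁻¹: X=165349.4121, Y=-2828497.0388, Z=5697883.6515
→ geod (Bowring, a=6378137.000): φ=63.71376900°, λ=-86.65438800°, h=2484.6040 m

φ=63.713769°, λ=-86.654388°, h=2484.604 m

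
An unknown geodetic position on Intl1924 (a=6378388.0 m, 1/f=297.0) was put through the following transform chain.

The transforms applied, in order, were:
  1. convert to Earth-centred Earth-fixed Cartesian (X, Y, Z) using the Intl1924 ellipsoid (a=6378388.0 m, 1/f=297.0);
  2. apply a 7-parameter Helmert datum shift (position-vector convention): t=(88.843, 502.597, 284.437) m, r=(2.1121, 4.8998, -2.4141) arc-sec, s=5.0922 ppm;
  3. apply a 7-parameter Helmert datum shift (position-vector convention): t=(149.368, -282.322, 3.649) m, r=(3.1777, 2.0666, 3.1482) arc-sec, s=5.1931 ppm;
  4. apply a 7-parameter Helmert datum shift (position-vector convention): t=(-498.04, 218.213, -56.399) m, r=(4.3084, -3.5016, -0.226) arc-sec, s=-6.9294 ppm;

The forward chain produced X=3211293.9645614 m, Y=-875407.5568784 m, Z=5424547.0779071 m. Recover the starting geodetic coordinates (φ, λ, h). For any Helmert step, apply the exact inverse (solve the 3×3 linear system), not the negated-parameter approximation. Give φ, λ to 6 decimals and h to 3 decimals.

φ=58.636640°, λ=-15.250945°, h=1518.634 m

start: X=3211293.9646, Y=-875407.5569, Z=5424547.0779 m
→ Helmert⁻¹: X=3211907.3092, Y=-875515.0107, Z=5424604.8278
→ Helmert⁻¹: X=3211673.5542, Y=-875193.5917, Z=5424618.6699
→ Helmert⁻¹: X=3211449.7492, Y=-875598.5987, Z=5424391.8648
→ geod (Bowring, a=6378388.000): φ=58.63664000°, λ=-15.25094500°, h=1518.6340 m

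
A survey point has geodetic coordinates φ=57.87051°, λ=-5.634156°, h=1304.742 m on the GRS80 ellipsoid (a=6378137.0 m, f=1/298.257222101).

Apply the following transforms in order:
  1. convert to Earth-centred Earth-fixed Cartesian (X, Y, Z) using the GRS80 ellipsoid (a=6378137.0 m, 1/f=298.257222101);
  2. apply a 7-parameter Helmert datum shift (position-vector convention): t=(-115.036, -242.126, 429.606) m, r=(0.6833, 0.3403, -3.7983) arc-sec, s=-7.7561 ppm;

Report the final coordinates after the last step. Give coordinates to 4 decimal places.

start: φ=57.870510°, λ=-5.634156°, h=1304.742 m
→ ECEF (a=6378137.000, f=1/298.257222101): X=3384549.3975, Y=-333895.1341, Z=5379186.2558
→ Helmert 7p (PV): X=3384410.8367, Y=-334214.8149, Z=5379567.4504

X=3384410.8367 m, Y=-334214.8149 m, Z=5379567.4504 m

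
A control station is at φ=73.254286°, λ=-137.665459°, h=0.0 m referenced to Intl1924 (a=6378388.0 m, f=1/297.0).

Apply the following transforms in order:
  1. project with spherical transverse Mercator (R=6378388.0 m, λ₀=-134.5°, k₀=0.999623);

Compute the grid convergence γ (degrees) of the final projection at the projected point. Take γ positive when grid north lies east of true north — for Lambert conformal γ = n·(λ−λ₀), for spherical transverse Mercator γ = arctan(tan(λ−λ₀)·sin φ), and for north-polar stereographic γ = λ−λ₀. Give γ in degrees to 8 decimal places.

start: φ=73.254286°, λ=-137.665459°, h=0.000 m
→ into tm (λ₀=-134.5°): φ=73.25428600°, λ−λ₀=-3.16545900°
convergence γ = -3.03147703°

-3.03147703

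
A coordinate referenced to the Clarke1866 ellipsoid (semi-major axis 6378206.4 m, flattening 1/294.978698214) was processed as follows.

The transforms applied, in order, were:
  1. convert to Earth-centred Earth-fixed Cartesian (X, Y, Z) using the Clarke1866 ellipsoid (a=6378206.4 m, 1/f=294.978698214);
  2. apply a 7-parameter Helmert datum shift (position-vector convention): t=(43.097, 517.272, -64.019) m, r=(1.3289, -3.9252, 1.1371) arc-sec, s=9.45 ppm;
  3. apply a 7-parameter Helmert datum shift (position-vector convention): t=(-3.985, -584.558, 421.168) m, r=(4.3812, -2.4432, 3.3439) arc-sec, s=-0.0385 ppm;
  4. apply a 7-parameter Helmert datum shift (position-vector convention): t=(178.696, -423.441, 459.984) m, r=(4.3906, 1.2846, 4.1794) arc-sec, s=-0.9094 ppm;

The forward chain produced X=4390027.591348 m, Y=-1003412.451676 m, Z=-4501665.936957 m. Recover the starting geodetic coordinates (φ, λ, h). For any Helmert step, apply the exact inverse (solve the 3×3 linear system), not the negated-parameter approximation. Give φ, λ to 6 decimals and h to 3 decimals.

φ=-45.192531°, λ=-12.874709°, h=358.599 m

start: X=4390027.5913, Y=-1003412.4517, Z=-4501665.9370 m
→ Helmert⁻¹: X=4389860.5994, Y=-1003174.7038, Z=-4502081.3217
→ Helmert⁻¹: X=4389795.1647, Y=-1002756.9872, Z=-4502533.3608
→ Helmert⁻¹: X=4389619.3716, Y=-1003317.9857, Z=-4502503.8639
→ geod (Bowring, a=6378206.400): φ=-45.19253100°, λ=-12.87470900°, h=358.5990 m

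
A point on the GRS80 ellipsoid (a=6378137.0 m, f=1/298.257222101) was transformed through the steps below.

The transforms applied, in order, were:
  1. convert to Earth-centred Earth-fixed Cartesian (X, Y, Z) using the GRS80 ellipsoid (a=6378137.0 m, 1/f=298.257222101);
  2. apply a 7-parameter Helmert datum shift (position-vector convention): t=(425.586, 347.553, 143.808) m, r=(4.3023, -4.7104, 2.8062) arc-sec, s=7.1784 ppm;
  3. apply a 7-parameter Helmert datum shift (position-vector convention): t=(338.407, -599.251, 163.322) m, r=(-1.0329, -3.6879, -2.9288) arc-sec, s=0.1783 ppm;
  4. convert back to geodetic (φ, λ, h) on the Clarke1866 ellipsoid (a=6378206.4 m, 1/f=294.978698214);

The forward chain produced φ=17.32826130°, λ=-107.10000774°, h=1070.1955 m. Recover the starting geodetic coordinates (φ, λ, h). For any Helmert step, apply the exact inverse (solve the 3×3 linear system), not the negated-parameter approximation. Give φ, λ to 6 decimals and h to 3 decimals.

start: φ=17.328261°, λ=-107.100008°, h=1070.195 m
→ ECEF (a=6378206.400, f=1/294.978698214): X=-1791169.6602, Y=-5822285.1759, Z=1887748.7718
→ Helmert⁻¹: X=-1791391.3349, Y=-5821719.7756, Z=1887587.9893
→ Helmert⁻¹: X=-1791840.1591, Y=-5821961.7864, Z=1887592.9875
→ geod (Bowring, a=6378137.000): φ=17.32600000°, λ=-107.10693000°, h=965.3430 m

φ=17.326000°, λ=-107.106930°, h=965.343 m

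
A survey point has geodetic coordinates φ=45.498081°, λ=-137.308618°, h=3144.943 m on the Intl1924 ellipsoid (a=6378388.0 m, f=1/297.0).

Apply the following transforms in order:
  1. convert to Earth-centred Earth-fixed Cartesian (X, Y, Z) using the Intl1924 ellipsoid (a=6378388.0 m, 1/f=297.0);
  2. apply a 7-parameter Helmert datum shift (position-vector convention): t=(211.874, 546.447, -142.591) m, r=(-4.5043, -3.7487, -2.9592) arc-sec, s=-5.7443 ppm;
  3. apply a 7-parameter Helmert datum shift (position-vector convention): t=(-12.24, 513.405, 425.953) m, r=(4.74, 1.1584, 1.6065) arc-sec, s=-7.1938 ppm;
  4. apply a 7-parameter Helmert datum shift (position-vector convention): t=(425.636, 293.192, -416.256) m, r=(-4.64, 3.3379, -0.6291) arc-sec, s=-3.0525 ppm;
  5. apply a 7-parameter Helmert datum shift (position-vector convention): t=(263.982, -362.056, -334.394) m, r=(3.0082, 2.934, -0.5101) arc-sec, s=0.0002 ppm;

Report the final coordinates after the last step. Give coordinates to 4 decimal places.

start: φ=45.498081°, λ=-137.308618°, h=3144.943 m
→ ECEF (a=6378388.000, f=1/297.0): X=-3293383.1551, Y=-3038129.4588, Z=4528644.6594
→ Helmert 7p (PV): X=-3293278.2536, Y=-3037419.4177, Z=4528482.5449
→ Helmert 7p (PV): X=-3293217.7134, Y=-3037013.8763, Z=4528824.6161
→ Helmert 7p (PV): X=-3292717.9997, Y=-3036599.4924, Z=4528516.1470
→ Helmert 7p (PV): X=-3292397.1124, Y=-3037019.4506, Z=4528184.3047

X=-3292397.1124 m, Y=-3037019.4506 m, Z=4528184.3047 m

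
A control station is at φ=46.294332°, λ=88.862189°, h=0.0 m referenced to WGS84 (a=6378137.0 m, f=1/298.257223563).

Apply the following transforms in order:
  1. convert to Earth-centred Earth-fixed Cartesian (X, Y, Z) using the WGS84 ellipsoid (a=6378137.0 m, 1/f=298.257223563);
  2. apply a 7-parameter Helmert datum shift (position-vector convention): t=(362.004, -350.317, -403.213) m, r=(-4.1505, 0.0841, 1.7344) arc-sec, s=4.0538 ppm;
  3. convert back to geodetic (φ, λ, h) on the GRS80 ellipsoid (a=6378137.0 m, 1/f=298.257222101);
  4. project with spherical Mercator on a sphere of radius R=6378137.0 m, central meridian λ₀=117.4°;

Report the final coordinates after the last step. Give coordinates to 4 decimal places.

E=-3177293.9851 m, N=5827411.9972 m

start: φ=46.294332°, λ=88.862189°, h=0.000 m
→ ECEF (a=6378137.000, f=1/298.257223563): X=87664.3216, Y=4413857.2725, Z=4587913.5996
→ Helmert 7p (PV): X=87991.4370, Y=4413617.9048, Z=4587440.1325
→ geod (Bowring, a=6378137.000): φ=46.29290288°, λ=88.85788251°, h=-503.1294 m
→ merc (R=6378137.0, λ₀=117.4°): E=-3177293.9851, N=5827411.9972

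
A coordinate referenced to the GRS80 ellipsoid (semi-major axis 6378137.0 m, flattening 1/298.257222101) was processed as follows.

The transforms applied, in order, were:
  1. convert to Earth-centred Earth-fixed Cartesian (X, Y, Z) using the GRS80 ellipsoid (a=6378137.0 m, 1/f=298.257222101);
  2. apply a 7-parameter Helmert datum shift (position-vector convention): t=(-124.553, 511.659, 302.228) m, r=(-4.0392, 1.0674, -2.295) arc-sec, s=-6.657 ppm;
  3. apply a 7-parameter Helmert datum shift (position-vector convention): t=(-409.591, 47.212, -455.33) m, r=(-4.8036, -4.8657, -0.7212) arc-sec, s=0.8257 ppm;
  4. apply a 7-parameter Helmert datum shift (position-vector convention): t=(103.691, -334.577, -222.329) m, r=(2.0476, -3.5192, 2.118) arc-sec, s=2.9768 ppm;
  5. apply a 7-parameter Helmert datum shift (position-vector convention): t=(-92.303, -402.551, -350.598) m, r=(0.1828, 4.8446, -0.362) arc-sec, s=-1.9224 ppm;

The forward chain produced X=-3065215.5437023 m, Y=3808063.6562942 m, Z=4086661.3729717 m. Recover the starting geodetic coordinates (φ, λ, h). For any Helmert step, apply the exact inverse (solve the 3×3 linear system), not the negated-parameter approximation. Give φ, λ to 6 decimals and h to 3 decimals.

φ=40.092459°, λ=128.826330°, h=2672.448 m

start: X=-3065215.5437, Y=3808063.6563, Z=4086661.3730 m
→ Helmert⁻¹: X=-3065231.8083, Y=3808471.7712, Z=4086944.4587
→ Helmert⁻¹: X=-3065217.5301, Y=3808867.0584, Z=4087169.1076
→ Helmert⁻¹: X=-3064722.2965, Y=3808710.7874, Z=4087782.0572
→ Helmert⁻¹: X=-3064681.6683, Y=3808110.3355, Z=4087565.7530
→ geod (Bowring, a=6378137.000): φ=40.09245900°, λ=128.82633000°, h=2672.4480 m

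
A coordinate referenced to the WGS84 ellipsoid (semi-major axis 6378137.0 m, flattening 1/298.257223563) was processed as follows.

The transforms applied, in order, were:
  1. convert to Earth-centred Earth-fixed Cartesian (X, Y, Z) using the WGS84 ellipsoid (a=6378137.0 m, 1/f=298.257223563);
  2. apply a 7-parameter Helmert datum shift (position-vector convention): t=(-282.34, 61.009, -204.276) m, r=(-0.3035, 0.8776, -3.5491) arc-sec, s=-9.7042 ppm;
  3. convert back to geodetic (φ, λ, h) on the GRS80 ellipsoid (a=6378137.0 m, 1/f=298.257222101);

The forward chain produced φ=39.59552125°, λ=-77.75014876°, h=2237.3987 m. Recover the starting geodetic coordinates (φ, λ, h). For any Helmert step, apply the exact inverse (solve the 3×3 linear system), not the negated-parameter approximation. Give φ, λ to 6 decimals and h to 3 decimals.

φ=39.596220°, λ=-77.746313°, h=2521.528 m

start: φ=39.595521°, λ=-77.750149°, h=2237.399 m
→ ECEF (a=6378137.000, f=1/298.257222101): X=1044575.8097, Y=-4811084.7192, Z=4044907.2687
→ Helmert⁻¹: X=1044933.8620, Y=-4811180.3894, Z=4045148.1663
→ geod (Bowring, a=6378137.000): φ=39.59622000°, λ=-77.74631300°, h=2521.5280 m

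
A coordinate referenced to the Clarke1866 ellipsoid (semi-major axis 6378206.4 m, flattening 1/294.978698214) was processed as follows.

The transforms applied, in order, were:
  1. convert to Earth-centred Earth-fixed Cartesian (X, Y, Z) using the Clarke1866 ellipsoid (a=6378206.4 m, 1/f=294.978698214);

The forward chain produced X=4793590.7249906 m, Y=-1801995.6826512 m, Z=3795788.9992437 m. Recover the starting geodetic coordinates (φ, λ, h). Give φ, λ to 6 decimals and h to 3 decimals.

start: X=4793590.7250, Y=-1801995.6827, Z=3795788.9992 m
→ geod (Bowring, a=6378206.400): φ=36.73226200°, λ=-20.60213000°, h=3943.7920 m

φ=36.732262°, λ=-20.602130°, h=3943.792 m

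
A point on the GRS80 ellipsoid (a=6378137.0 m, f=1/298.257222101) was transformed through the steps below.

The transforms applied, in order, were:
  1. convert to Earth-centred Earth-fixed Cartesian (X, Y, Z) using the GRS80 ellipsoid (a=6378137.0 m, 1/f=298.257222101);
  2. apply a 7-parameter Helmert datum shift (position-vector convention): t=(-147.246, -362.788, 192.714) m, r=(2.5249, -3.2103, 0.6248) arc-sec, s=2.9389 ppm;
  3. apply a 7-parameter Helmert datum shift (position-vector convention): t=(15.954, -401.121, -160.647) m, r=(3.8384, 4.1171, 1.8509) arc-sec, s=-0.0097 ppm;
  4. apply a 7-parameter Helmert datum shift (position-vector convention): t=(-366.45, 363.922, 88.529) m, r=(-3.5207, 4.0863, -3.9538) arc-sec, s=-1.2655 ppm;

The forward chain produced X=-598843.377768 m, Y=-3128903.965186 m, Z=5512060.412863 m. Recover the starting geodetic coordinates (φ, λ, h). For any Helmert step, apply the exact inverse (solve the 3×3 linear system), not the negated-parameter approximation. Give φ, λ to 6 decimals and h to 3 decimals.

φ=60.144333°, λ=-100.829619°, h=3988.727 m

start: X=-598843.3778, Y=-3128903.9652, Z=5512060.4129 m
→ Helmert⁻¹: X=-598526.8957, Y=-3129377.4021, Z=5511913.5871
→ Helmert⁻¹: X=-598680.9555, Y=-3128868.3637, Z=5512120.5631
→ Helmert⁻¹: X=-598455.6389, Y=-3128427.0964, Z=5511959.2597
→ geod (Bowring, a=6378137.000): φ=60.14433300°, λ=-100.82961900°, h=3988.7270 m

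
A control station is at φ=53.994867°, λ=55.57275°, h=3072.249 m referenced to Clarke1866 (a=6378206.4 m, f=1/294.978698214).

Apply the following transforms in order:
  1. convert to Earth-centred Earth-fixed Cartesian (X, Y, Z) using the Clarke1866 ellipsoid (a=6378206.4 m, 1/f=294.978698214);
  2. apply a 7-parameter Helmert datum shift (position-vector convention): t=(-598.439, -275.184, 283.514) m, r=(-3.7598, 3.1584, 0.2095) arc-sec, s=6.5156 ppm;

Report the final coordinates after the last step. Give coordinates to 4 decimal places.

X=2125025.0287 m, Y=3100940.1526 m, Z=5138918.4291 m

start: φ=53.994867°, λ=55.572750°, h=3072.249 m
→ ECEF (a=6378206.400, f=1/294.978698214): X=2125534.0824, Y=3101099.3035, Z=5138690.5079
→ Helmert 7p (PV): X=2125025.0287, Y=3100940.1526, Z=5138918.4291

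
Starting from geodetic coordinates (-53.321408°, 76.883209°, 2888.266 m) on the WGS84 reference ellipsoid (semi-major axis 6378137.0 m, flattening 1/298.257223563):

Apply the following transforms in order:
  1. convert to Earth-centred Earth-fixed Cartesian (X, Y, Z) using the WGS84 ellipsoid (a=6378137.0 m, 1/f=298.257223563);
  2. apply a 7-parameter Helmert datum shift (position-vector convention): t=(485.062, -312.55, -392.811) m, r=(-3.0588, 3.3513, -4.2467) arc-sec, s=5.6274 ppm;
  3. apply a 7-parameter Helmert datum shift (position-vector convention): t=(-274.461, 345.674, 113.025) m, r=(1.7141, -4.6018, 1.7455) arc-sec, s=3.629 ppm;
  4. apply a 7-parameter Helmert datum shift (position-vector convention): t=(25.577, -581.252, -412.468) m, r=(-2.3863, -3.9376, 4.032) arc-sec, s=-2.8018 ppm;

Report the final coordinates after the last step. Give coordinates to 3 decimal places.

start: φ=-53.321408°, λ=76.883209°, h=2888.266 m
→ ECEF (a=6378137.000, f=1/298.257223563): X=866847.9552, Y=3720118.2192, Z=-5094306.1354
→ Helmert 7p (PV): X=867331.7171, Y=3719733.2102, Z=-5094796.8661
→ Helmert 7p (PV): X=867142.5918, Y=3720142.0617, Z=-5094652.0679
→ Helmert 7p (PV): X=867190.2760, Y=3719508.3968, Z=-5095076.7466

X=867190.276 m, Y=3719508.397 m, Z=-5095076.747 m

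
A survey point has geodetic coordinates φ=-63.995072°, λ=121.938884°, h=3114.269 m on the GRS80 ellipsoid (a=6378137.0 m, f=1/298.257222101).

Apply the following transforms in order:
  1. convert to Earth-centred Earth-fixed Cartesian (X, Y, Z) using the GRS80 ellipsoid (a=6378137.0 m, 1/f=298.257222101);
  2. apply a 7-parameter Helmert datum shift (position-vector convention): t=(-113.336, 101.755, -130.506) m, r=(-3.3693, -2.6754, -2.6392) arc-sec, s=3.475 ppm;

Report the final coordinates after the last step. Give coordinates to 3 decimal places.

X=-1484132.803 m, Y=2380769.449 m, Z=-5712481.555 m

start: φ=-63.995072°, λ=121.938884°, h=3114.269 m
→ ECEF (a=6378137.000, f=1/298.257222101): X=-1484118.8640, Y=2380733.7403, Z=-5712273.0595
→ Helmert 7p (PV): X=-1484132.8028, Y=2380769.4487, Z=-5712481.5548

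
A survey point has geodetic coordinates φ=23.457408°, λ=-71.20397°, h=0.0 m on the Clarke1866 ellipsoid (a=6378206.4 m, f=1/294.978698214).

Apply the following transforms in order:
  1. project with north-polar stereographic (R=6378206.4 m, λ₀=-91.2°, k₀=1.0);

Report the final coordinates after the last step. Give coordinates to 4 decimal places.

start: φ=23.457408°, λ=-71.203970°, h=0.000 m
→ stereo (R=6378206.4, λ₀=-91.2°): E=2862249.7222, N=-7865662.2028

E=2862249.7222 m, N=-7865662.2028 m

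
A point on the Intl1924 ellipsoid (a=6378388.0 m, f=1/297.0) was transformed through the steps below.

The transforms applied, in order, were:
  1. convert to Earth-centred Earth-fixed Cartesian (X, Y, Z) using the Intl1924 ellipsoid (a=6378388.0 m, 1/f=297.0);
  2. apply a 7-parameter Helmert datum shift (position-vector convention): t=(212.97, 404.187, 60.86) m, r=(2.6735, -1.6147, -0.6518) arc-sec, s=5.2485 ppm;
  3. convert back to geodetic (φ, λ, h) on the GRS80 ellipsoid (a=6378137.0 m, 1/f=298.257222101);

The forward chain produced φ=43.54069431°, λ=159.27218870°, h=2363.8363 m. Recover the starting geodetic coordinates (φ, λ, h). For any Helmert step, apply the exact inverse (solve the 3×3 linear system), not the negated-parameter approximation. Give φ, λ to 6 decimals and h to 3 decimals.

start: φ=43.540694°, λ=159.272189°, h=2363.836 m
→ ECEF (a=6378137.000, f=1/298.257222101): X=-4332642.0749, Y=1639572.7975, Z=4372868.6373
→ Helmert⁻¹: X=-4332803.2525, Y=1639202.9937, Z=4372797.4986
→ geod (Bowring, a=6378388.000): φ=43.54092800°, λ=159.27717200°, h=2121.5220 m

φ=43.540928°, λ=159.277172°, h=2121.522 m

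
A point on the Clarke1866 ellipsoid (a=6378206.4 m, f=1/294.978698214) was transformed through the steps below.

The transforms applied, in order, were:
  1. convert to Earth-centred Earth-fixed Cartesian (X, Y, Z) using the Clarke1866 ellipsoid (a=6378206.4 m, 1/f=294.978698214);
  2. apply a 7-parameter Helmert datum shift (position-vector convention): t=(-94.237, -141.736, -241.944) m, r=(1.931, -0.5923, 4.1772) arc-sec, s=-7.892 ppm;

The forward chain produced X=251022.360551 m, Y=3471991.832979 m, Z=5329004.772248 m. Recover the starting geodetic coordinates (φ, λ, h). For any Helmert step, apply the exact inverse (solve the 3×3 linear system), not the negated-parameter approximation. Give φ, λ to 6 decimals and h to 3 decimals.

φ=57.023694°, λ=85.862023°, h=2526.363 m

start: X=251022.3606, Y=3471991.8330, Z=5329004.7722 m
→ Helmert⁻¹: X=251204.2005, Y=3472205.7751, Z=5329255.5477
→ geod (Bowring, a=6378206.400): φ=57.02369400°, λ=85.86202300°, h=2526.3630 m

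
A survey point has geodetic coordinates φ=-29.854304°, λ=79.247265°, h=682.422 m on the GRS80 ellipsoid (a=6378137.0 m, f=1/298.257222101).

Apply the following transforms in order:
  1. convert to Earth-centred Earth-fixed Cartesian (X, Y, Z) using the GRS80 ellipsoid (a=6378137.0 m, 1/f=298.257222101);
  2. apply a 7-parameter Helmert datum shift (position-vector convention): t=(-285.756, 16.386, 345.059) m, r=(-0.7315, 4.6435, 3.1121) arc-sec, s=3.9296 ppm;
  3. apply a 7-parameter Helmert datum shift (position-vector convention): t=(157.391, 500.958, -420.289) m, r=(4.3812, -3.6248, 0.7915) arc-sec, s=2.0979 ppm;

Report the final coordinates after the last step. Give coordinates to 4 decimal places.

start: φ=-29.854304°, λ=79.247265°, h=682.422 m
→ ECEF (a=6378137.000, f=1/298.257222101): X=1033025.7169, Y=5439686.1941, Z=-3156716.3788
→ Helmert 7p (PV): X=1032590.8813, Y=5439728.3471, Z=-3156426.2717
→ Helmert 7p (PV): X=1032785.0343, Y=5440311.7242, Z=-3156719.4927

X=1032785.0343 m, Y=5440311.7242 m, Z=-3156719.4927 m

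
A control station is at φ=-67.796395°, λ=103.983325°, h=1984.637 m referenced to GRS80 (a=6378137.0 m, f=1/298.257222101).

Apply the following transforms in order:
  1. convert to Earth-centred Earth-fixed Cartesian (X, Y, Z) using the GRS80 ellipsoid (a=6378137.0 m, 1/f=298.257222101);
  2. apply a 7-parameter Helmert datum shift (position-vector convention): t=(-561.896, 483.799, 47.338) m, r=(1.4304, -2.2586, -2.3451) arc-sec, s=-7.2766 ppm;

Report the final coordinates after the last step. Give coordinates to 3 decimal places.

X=-584747.776 m, Y=2346847.092 m, Z=-5884286.135 m

start: φ=-67.796395°, λ=103.983325°, h=1984.637 m
→ ECEF (a=6378137.000, f=1/298.257222101): X=-584281.2411, Y=2346332.9164, Z=-5884386.1647
→ Helmert 7p (PV): X=-584747.7758, Y=2346847.0915, Z=-5884286.1351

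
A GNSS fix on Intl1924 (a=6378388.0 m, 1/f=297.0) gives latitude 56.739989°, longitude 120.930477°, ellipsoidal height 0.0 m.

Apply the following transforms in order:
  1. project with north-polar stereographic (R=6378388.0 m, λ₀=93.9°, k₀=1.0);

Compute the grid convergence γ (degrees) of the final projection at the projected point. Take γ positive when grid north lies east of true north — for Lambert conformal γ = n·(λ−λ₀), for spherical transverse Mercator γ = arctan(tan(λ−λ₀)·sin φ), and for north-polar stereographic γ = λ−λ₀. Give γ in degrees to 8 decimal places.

27.03047700

start: φ=56.739989°, λ=120.930477°, h=0.000 m
→ into stereo (λ₀=93.9°): φ=56.73998900°, λ−λ₀=27.03047700°
convergence γ = 27.03047700°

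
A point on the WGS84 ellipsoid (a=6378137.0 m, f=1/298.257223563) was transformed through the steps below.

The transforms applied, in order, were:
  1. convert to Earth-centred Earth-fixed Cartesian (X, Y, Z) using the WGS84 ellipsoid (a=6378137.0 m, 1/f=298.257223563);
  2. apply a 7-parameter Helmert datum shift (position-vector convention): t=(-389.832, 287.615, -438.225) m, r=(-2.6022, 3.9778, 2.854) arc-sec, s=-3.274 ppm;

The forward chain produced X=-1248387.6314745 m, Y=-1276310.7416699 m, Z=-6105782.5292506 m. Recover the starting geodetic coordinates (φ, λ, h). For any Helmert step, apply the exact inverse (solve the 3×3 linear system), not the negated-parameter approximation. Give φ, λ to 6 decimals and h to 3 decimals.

start: X=-1248387.6315, Y=-1276310.7417, Z=-6105782.5293 m
→ Helmert⁻¹: X=-1247901.8057, Y=-1276508.2449, Z=-6105404.4631
→ geod (Bowring, a=6378137.000): φ=-73.80508400°, λ=-134.35075600°, h=2600.7460 m

φ=-73.805084°, λ=-134.350756°, h=2600.746 m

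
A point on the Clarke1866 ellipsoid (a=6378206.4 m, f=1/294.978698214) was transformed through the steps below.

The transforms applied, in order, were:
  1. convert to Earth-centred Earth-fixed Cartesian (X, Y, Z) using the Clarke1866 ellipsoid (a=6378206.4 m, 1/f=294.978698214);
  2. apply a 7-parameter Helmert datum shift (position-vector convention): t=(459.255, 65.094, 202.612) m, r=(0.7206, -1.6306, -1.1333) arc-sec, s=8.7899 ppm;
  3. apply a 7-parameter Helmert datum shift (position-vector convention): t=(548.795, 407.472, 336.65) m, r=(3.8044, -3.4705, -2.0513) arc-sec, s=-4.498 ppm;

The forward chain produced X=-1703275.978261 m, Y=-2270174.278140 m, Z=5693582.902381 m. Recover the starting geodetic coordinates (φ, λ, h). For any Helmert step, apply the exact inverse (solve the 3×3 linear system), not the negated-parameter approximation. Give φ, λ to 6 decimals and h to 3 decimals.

start: X=-1703275.9783, Y=-2270174.2781, Z=5693582.9024 m
→ Helmert⁻¹: X=-1703714.0639, Y=-2270503.8972, Z=5693342.4042
→ Helmert⁻¹: X=-1704100.8581, Y=-2270538.5071, Z=5693111.1544
→ geod (Bowring, a=6378206.400): φ=63.65175200°, λ=-126.88922400°, h=795.8150 m

φ=63.651752°, λ=-126.889224°, h=795.815 m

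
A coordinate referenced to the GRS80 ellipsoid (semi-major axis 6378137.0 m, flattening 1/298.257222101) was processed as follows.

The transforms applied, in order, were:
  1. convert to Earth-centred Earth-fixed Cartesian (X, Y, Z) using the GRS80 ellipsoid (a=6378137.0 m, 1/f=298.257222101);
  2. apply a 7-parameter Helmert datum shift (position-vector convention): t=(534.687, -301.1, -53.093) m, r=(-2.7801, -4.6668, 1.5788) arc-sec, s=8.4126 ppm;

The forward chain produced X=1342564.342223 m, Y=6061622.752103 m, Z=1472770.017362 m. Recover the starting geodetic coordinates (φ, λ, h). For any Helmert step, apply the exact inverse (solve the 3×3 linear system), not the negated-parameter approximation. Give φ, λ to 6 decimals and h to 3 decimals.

start: X=1342564.3422, Y=6061622.7521, Z=1472770.0174 m
→ Helmert⁻¹: X=1342098.0881, Y=6061842.7316, Z=1472862.0582
→ geod (Bowring, a=6378137.000): φ=13.43210100°, λ=77.51603800°, h=3954.9960 m

φ=13.432101°, λ=77.516038°, h=3954.996 m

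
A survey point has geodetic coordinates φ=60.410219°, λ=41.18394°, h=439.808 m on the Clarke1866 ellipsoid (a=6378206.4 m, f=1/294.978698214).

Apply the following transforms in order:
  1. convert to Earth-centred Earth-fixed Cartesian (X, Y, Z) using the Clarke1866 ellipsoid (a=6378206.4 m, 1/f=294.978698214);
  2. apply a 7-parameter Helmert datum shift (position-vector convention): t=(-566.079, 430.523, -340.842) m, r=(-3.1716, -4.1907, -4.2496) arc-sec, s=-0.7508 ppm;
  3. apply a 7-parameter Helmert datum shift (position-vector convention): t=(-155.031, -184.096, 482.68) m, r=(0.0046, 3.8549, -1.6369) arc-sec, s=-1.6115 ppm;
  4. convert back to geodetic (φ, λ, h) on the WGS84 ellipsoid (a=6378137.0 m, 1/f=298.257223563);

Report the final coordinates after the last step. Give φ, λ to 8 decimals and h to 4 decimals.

start: φ=60.410219°, λ=41.183940°, h=439.808 m
→ ECEF (a=6378206.400, f=1/294.978698214): X=2376545.3357, Y=2079331.7884, Z=5523373.0967
→ Helmert 7p (PV): X=2375908.0933, Y=2079796.7164, Z=5523044.4197
→ Helmert 7p (PV): X=2375868.9590, Y=2079590.2907, Z=5523473.8422
→ geod (Bowring, a=6378137.000): φ=60.41147238°, λ=41.19555230°, h=249.7857 m

φ=60.41147238°, λ=41.19555230°, h=249.7857 m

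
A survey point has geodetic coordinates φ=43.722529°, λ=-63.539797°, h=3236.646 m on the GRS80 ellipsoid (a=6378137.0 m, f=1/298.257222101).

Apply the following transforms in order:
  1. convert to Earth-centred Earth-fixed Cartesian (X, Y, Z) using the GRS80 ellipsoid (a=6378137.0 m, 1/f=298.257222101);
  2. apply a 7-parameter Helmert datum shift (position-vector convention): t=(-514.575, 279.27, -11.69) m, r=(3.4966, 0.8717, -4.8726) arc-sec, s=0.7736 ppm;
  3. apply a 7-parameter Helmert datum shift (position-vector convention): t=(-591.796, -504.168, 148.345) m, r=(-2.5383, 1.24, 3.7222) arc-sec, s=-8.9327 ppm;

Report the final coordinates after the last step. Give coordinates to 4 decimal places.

start: φ=43.722529°, λ=-63.539797°, h=3236.646 m
→ ECEF (a=6378137.000, f=1/298.257222101): X=2058195.1908, Y=-4135291.5081, Z=4388099.8934
→ Helmert 7p (PV): X=2057603.0645, Y=-4135138.4451, Z=4388012.7983
→ Helmert 7p (PV): X=2057093.8886, Y=-4135514.5461, Z=4388160.4636

X=2057093.8886 m, Y=-4135514.5461 m, Z=4388160.4636 m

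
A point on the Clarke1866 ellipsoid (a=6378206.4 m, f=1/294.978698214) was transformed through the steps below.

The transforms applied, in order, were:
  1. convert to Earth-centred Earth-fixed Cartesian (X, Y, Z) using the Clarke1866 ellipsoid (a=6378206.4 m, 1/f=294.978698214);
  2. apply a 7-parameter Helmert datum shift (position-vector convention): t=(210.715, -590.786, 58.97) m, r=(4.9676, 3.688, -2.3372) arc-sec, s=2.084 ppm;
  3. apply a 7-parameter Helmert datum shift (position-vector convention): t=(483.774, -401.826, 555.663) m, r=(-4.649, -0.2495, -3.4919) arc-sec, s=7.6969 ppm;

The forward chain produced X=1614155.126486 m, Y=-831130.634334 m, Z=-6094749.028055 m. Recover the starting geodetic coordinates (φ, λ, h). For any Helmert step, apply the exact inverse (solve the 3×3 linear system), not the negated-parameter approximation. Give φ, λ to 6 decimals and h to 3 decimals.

start: X=1614155.1265, Y=-831130.6343, Z=-6094749.0281 m
→ Helmert⁻¹: X=1613665.6201, Y=-830557.7149, Z=-6095278.4483
→ Helmert⁻¹: X=1613569.9316, Y=-830093.7120, Z=-6095275.8735
→ geod (Bowring, a=6378206.400): φ=-73.52776900°, λ=-27.22334900°, h=1306.5030 m

φ=-73.527769°, λ=-27.223349°, h=1306.503 m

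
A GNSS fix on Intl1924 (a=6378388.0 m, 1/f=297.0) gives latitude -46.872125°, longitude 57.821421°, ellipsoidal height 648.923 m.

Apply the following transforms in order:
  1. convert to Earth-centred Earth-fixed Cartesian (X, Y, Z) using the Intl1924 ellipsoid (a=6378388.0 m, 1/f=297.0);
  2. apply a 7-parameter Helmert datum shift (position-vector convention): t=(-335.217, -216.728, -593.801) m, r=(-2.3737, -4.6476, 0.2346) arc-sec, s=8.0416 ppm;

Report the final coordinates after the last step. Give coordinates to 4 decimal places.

start: φ=-46.872125°, λ=57.821421°, h=648.923 m
→ ECEF (a=6378388.000, f=1/297.0): X=2326606.1593, Y=3697652.9857, Z=-4632617.0200
→ Helmert 7p (PV): X=2326389.8302, Y=3697415.3263, Z=-4633238.2037

X=2326389.8302 m, Y=3697415.3263 m, Z=-4633238.2037 m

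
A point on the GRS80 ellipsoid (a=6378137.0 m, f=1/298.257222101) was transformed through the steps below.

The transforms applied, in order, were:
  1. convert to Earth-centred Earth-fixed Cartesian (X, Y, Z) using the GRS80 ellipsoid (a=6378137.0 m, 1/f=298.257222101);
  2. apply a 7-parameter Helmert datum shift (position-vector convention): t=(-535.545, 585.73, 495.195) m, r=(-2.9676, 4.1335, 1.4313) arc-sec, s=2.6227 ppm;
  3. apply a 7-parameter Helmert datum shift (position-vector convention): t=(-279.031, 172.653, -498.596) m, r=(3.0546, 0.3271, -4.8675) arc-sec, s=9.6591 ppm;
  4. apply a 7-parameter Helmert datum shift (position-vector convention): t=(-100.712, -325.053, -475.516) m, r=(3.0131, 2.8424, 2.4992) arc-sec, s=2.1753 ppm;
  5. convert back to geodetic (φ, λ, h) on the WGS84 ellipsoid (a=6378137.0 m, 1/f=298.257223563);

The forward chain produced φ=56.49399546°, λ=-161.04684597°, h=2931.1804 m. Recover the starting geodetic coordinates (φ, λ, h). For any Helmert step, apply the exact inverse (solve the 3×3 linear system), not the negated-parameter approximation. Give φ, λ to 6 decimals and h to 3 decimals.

start: φ=56.493995°, λ=-161.046846°, h=2931.180 m
→ ECEF (a=6378137.000, f=1/298.257223563): X=-3339307.3290, Y=-1146762.6036, Z=5297447.5377
→ Helmert⁻¹: X=-3339286.2492, Y=-1146317.2054, Z=5297882.2580
→ Helmert⁻¹: X=-3338956.3140, Y=-1146479.1144, Z=5298341.3602
→ Helmert⁻¹: X=-3338526.1390, Y=-1147114.8899, Z=5297748.8634
→ geod (Bowring, a=6378137.000): φ=56.50016200°, λ=-161.03732000°, h=2837.8050 m

φ=56.500162°, λ=-161.037320°, h=2837.805 m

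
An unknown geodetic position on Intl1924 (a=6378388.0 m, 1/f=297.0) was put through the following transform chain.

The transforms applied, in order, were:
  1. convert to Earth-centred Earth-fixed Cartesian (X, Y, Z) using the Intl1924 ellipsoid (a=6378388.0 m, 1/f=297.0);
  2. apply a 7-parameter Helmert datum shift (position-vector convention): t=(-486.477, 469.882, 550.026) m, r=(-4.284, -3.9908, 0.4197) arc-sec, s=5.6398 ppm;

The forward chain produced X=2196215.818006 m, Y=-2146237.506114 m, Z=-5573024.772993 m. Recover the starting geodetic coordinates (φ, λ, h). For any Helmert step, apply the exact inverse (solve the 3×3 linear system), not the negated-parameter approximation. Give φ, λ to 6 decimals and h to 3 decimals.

start: X=2196215.8180, Y=-2146237.5061, Z=-5573024.7730 m
→ Helmert⁻¹: X=2196577.7000, Y=-2146583.9896, Z=-5573630.4479
→ geod (Bowring, a=6378388.000): φ=-61.30658100°, λ=-44.34050300°, h=1919.5790 m

φ=-61.306581°, λ=-44.340503°, h=1919.579 m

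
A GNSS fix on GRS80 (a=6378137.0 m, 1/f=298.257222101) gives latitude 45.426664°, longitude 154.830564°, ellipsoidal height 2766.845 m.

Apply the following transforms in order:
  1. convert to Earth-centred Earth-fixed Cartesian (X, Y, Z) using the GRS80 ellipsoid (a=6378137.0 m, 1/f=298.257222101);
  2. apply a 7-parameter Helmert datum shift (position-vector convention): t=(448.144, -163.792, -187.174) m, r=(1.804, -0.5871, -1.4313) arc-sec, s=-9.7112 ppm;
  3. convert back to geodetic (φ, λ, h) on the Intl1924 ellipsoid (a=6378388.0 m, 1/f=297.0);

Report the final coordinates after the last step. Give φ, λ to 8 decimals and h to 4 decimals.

φ=45.42941668°, λ=154.83015259°, h=2033.4258 m

start: φ=45.426664°, λ=154.830564°, h=2766.845 m
→ ECEF (a=6378137.000, f=1/298.257222101): X=-4059962.7826, Y=1907828.8107, Z=4522723.6085
→ Helmert 7p (PV): X=-4059474.8461, Y=1907635.1082, Z=4522497.6433
→ geod (Bowring, a=6378388.000): φ=45.42941668°, λ=154.83015259°, h=2033.4258 m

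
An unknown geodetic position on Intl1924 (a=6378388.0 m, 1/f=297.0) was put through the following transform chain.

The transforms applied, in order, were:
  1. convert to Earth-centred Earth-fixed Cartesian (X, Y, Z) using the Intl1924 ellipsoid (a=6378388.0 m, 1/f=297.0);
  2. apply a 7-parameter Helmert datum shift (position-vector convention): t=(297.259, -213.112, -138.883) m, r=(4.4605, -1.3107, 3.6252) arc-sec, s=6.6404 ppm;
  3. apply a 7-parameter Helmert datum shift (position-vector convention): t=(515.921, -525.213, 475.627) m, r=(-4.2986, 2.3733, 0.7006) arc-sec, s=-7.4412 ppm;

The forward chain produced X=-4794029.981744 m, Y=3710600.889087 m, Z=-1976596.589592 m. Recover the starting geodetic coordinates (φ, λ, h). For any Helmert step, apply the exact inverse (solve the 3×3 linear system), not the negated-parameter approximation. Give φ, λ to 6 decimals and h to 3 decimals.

φ=-18.172744°, λ=142.257904°, h=1215.259 m

start: X=-4794029.9817, Y=3710600.8891, Z=-1976596.5896 m
→ Helmert⁻¹: X=-4794546.2264, Y=3711211.2051, Z=-1977064.7526
→ Helmert⁻¹: X=-4794758.9781, Y=3711441.1900, Z=-1976962.5343
→ geod (Bowring, a=6378388.000): φ=-18.17274400°, λ=142.25790400°, h=1215.2590 m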